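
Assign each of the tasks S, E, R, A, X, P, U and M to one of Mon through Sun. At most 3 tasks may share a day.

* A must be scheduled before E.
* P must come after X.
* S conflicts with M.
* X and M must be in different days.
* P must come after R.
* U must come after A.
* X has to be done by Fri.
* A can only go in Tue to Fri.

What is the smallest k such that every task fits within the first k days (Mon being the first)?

The precedence chain requires at least 2 distinct days.
With at most 3 per day and 8 tasks, at least 3 days are needed.
Propagating the time windows through the other constraints, E can't land before Wed — that is day 3 counting from Mon — so the schedule must run through at least 3 days.
3 works (last occupied day: Wed): for example R -> Mon, U -> Wed, X -> Mon, E -> Wed, S -> Mon, A -> Tue, P -> Tue, M -> Tue.

3 days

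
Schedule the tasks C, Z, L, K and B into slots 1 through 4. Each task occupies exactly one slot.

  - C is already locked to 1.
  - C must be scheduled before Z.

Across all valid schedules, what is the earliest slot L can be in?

1

L at 1 is achievable: B -> 1; K -> 1; Z -> 2; L -> 1; C -> 1.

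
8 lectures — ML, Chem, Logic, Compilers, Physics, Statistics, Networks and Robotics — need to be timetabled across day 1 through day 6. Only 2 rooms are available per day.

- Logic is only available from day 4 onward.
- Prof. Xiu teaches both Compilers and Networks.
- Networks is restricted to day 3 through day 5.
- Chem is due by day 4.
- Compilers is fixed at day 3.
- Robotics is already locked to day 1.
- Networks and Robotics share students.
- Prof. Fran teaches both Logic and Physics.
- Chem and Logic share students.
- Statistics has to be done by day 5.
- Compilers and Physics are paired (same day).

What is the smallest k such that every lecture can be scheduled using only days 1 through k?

4 days

With at most 2 per day and 8 lectures, at least 4 days are needed.
Logic can't be placed before day 4, so the schedule must run through at least day 4.
4 works (last occupied day: day 4): for example Chem -> day 2; Physics -> day 3; Logic -> day 4; ML -> day 1; Robotics -> day 1; Networks -> day 4; Compilers -> day 3; Statistics -> day 2.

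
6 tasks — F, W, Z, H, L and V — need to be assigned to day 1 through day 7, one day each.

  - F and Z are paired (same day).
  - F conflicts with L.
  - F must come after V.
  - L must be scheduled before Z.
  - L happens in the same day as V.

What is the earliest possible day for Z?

Precedence pushes Z to at least day 2.
Z at day 2 is achievable: F -> day 2; V -> day 1; L -> day 1; H -> day 1; W -> day 1; Z -> day 2.

day 2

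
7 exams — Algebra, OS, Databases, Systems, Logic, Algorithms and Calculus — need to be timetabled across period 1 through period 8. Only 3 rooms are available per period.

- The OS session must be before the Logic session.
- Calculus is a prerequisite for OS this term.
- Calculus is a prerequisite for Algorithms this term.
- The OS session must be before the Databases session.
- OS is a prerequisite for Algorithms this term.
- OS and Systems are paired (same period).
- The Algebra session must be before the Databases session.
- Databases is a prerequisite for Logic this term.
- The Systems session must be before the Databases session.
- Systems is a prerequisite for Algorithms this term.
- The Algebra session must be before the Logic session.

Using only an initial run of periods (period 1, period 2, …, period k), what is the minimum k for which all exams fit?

The precedence chain requires at least 4 distinct periods.
With at most 3 per period and 7 exams, at least 3 periods are needed.
4 works (last occupied period: period 4): for example Algorithms=period 3; Databases=period 3; Algebra=period 1; OS=period 2; Systems=period 2; Calculus=period 1; Logic=period 4.

4 periods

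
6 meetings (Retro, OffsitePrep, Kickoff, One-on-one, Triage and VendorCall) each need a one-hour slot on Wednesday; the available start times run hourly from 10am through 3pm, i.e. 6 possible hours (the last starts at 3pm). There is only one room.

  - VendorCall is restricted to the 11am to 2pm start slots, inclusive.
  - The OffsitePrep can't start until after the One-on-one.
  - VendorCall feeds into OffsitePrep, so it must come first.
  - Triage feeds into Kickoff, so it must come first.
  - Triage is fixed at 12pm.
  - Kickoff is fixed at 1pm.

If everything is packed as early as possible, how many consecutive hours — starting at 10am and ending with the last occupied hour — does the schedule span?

6 hours

The precedence chain requires at least 2 distinct hours.
With at most 1 per hour and 6 meetings, at least 6 hours are needed.
Kickoff can't be placed before 1pm — that is hour 4 counting from 10am — so the schedule must run through at least 4 hours.
6 works (last occupied hour: 3pm): for example Triage -> 12pm, VendorCall -> 11am, Retro -> 3pm, Kickoff -> 1pm, One-on-one -> 10am, OffsitePrep -> 2pm.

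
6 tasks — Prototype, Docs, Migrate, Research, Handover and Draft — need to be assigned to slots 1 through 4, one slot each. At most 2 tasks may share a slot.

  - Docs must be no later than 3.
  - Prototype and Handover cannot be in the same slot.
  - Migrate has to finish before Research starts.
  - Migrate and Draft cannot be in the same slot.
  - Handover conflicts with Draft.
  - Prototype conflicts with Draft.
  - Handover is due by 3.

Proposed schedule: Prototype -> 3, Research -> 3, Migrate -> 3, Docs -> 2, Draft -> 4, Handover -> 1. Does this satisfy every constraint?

Handover is due by 3 — holds.
Handover conflicts with Draft — holds.
At most 2 tasks may share a slot — violated.
Docs must be no later than 3 — holds.
Migrate and Draft cannot be in the same slot — holds.
Migrate has to finish before Research starts — violated.
Prototype and Handover cannot be in the same slot — holds.
Prototype conflicts with Draft — holds.

No — it violates: At most 2 tasks may share a slot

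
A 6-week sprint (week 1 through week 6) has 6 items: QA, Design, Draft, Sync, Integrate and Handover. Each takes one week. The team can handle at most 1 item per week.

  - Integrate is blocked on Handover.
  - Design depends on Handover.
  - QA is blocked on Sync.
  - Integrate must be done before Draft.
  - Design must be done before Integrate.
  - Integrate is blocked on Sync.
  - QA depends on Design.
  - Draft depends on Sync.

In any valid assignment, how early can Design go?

week 2

Precedence pushes Design to at least week 2; downstream work caps Design at week 4.
Design at week 2 is achievable: QA=week 5; Handover=week 1; Integrate=week 4; Sync=week 3; Design=week 2; Draft=week 6.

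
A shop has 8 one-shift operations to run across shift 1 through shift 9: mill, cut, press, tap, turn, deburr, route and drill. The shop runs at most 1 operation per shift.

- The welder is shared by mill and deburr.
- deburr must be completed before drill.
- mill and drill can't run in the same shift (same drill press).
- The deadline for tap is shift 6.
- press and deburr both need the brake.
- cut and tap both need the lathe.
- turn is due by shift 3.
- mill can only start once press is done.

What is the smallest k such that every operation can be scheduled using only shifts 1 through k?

8

The precedence chain requires at least 2 distinct shifts.
With at most 1 per shift and 8 operations, at least 8 shifts are needed.
8 works (last occupied shift: shift 8): for example turn -> shift 1, press -> shift 3, mill -> shift 4, drill -> shift 6, cut -> shift 7, tap -> shift 2, deburr -> shift 5, route -> shift 8.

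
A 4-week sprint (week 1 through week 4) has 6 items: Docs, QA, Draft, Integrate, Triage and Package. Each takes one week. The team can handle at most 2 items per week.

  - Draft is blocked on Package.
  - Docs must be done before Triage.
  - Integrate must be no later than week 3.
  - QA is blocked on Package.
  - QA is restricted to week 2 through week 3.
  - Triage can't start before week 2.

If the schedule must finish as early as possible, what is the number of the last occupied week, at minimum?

week 3

The precedence chain requires at least 2 distinct weeks.
With at most 2 per week and 6 tasks, at least 3 weeks are needed.
3 works (last occupied week: week 3): for example Draft=week 3; Integrate=week 3; Docs=week 1; Triage=week 2; QA=week 2; Package=week 1.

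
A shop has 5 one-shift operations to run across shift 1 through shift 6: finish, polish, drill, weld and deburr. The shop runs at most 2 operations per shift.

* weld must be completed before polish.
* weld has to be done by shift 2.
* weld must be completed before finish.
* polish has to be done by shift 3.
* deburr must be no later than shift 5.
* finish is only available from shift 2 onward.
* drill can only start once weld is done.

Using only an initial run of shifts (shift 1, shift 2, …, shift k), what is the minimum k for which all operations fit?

3 shifts

The precedence chain requires at least 2 distinct shifts.
With at most 2 per shift and 5 operations, at least 3 shifts are needed.
3 works (last occupied shift: shift 3): for example finish=shift 2, deburr=shift 1, polish=shift 2, weld=shift 1, drill=shift 3.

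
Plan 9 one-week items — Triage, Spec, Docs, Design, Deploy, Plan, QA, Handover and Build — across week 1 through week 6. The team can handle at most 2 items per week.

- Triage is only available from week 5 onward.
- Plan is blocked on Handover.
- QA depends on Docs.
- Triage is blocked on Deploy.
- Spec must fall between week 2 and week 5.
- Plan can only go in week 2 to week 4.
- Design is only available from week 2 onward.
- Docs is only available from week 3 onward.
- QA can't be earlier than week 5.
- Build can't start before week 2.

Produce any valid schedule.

Plan in week 2; Build in week 4; Spec in week 2; Deploy in week 1; Design in week 3; QA in week 5; Handover in week 1; Triage in week 5; Docs in week 3

Checking: Deploy(week 1) before Triage(week 5); Docs(week 3) before QA(week 5); Handover(week 1) before Plan(week 2); Design=week 3 in [week 2,week 6]; Plan=week 2 in [week 2,week 4]; Docs=week 3 in [week 3,week 6]; Spec=week 2 in [week 2,week 5]; Triage=week 5 in [week 5,week 6]; QA=week 5 in [week 5,week 6]; Build=week 4 in [week 2,week 6]; max 2 per week (cap 2).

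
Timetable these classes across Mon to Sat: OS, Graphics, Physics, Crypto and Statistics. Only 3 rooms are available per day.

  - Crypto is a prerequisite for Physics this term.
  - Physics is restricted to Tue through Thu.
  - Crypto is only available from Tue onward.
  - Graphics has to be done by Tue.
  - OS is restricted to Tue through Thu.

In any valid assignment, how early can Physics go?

Physics is available from Tue; precedence pushes Physics to at least Wed; Physics's own window allows nothing later than Thu.
Physics at Wed is achievable: Physics in Wed; Crypto in Tue; OS in Tue; Graphics in Mon; Statistics in Mon.

Wed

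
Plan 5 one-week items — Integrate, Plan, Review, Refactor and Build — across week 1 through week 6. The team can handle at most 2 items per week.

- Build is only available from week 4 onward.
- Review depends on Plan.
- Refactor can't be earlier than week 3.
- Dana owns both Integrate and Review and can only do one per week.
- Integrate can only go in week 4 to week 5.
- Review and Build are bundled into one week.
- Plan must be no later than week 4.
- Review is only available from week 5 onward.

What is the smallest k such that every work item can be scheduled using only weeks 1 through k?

5

The precedence chain requires at least 2 distinct weeks.
With at most 2 per week and 5 work items, at least 3 weeks are needed.
Review can't be placed before week 5, so the schedule must run through at least week 5.
5 works (last occupied week: week 5): for example Refactor=week 3, Integrate=week 4, Review=week 5, Plan=week 1, Build=week 5.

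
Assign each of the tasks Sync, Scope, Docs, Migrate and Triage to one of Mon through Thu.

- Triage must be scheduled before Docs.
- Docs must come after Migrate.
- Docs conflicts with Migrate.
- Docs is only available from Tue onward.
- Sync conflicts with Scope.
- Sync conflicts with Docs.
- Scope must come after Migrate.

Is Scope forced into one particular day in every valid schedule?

Scope can be Tue (e.g. Migrate=Mon, Docs=Tue, Triage=Mon, Scope=Tue, Sync=Mon) or Wed (e.g. Triage in Mon, Sync in Mon, Docs in Tue, Migrate in Mon, Scope in Wed).

No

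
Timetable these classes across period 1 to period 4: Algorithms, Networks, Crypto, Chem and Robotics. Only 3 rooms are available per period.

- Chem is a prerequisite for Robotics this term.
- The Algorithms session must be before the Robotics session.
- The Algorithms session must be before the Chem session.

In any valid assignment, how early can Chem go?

Precedence pushes Chem to at least period 2; downstream work caps Chem at period 3.
Chem at period 2 is achievable: Crypto in period 1; Chem in period 2; Networks in period 1; Robotics in period 3; Algorithms in period 1.

period 2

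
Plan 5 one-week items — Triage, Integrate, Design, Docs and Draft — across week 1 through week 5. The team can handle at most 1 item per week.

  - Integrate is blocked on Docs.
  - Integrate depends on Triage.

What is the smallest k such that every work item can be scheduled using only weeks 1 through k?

The precedence chain requires at least 2 distinct weeks.
With at most 1 per week and 5 work items, at least 5 weeks are needed.
5 works (last occupied week: week 5): for example Docs in week 2, Integrate in week 3, Design in week 4, Triage in week 1, Draft in week 5.

5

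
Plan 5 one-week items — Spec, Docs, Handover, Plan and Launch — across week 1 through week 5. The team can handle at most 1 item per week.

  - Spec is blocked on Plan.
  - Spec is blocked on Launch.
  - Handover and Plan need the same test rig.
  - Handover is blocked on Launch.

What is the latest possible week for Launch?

week 3

Downstream work caps Launch at week 4.
Launch at week 3 is achievable: Launch=week 3, Handover=week 5, Plan=week 1, Docs=week 2, Spec=week 4.
Nothing later works — the conflict and capacity constraints rule out every week after week 3.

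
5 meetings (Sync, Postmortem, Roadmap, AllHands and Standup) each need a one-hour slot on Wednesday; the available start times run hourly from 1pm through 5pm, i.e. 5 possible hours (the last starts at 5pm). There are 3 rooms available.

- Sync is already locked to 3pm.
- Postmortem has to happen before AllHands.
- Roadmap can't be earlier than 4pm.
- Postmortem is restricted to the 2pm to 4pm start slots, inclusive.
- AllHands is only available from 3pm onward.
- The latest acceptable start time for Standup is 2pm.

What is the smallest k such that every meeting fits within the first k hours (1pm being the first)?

4

The precedence chain requires at least 2 distinct hours.
With at most 3 per hour and 5 meetings, at least 2 hours are needed.
Roadmap can't be placed before 4pm — that is hour 4 counting from 1pm — so the schedule must run through at least 4 hours.
4 works (last occupied hour: 4pm): for example Postmortem -> 2pm, Roadmap -> 4pm, Standup -> 1pm, AllHands -> 3pm, Sync -> 3pm.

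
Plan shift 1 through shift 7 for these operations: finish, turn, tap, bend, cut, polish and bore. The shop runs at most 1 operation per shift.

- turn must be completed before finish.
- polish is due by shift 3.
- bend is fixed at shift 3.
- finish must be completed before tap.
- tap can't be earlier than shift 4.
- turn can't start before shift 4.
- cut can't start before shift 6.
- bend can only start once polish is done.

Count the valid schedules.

Enumerating: turn in shift 4; bend in shift 3; cut in shift 6; tap in shift 7; polish in shift 1; bore in shift 2; finish in shift 5 | tap=shift 7, finish=shift 5, bend=shift 3, turn=shift 4, bore=shift 1, cut=shift 6, polish=shift 2 | polish=shift 1; tap=shift 6; finish=shift 5; bore=shift 2; turn=shift 4; bend=shift 3; cut=shift 7 | bend=shift 3, turn=shift 4, bore=shift 1, tap=shift 6, cut=shift 7, finish=shift 5, polish=shift 2.

4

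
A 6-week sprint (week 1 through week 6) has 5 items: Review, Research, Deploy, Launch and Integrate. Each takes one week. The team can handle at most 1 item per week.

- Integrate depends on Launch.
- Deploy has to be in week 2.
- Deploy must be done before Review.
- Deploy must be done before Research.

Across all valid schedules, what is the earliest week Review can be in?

week 3

Precedence pushes Review to at least week 3.
Review at week 3 is achievable: Review in week 3; Deploy in week 2; Integrate in week 5; Launch in week 1; Research in week 4.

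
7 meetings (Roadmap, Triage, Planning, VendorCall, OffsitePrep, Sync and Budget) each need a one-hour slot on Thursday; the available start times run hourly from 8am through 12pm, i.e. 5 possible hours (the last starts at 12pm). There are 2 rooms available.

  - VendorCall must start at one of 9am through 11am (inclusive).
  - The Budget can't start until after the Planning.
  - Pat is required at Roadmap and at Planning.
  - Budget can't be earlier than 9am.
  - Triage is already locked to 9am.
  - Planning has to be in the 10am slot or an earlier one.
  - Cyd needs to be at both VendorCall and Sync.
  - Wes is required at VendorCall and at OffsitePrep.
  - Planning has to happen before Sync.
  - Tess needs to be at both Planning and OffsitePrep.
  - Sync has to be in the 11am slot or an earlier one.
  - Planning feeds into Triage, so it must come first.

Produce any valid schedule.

Planning in 8am; Sync in 10am; Triage in 9am; OffsitePrep in 11am; Roadmap in 11am; VendorCall in 9am; Budget in 10am

Checking: Planning(8am) before Budget(10am); Planning(8am) before Triage(9am); Planning(8am) before Sync(10am); VendorCall(9am) != OffsitePrep(11am); Roadmap(11am) != Planning(8am); Planning(8am) != OffsitePrep(11am); VendorCall(9am) != Sync(10am); Triage=9am in [9am,9am]; VendorCall=9am in [9am,11am]; Sync=10am in [8am,11am]; Budget=10am in [9am,12pm]; Planning=8am in [8am,10am]; max 2 per hour (cap 2).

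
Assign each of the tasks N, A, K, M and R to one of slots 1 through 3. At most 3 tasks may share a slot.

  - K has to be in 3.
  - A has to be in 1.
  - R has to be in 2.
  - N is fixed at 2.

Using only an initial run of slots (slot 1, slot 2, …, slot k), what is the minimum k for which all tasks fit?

3 slots

With at most 3 per slot and 5 tasks, at least 2 slots are needed.
K can't be placed before 3, so the schedule must run through at least slot 3.
3 works (last occupied slot: 3): for example R in 2; A in 1; N in 2; K in 3; M in 1.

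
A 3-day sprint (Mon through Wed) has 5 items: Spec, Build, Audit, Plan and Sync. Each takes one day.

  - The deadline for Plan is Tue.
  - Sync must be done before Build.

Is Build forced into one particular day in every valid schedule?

Build can be Tue (e.g. Audit in Mon, Plan in Mon, Sync in Mon, Spec in Mon, Build in Tue) or Wed (e.g. Audit=Mon, Spec=Mon, Sync=Mon, Plan=Mon, Build=Wed).

No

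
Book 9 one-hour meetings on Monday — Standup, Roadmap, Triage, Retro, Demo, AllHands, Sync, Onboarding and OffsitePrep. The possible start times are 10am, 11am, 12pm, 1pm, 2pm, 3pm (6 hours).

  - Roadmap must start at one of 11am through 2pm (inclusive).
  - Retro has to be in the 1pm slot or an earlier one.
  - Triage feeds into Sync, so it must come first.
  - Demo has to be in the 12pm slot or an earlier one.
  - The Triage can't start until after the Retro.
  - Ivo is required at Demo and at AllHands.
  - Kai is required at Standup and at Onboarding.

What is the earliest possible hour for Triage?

Precedence pushes Triage to at least 11am; downstream work caps Triage at 2pm.
Triage at 11am is achievable: Demo -> 10am, Standup -> 10am, Triage -> 11am, Roadmap -> 11am, Sync -> 12pm, Retro -> 10am, AllHands -> 11am, OffsitePrep -> 10am, Onboarding -> 11am.

11am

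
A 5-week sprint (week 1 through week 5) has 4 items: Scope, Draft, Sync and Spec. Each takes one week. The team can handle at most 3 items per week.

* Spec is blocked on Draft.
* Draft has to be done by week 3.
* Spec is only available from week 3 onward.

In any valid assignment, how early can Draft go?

week 1

Draft's own window allows nothing later than week 3.
Draft at week 1 is achievable: Spec -> week 3, Scope -> week 1, Sync -> week 1, Draft -> week 1.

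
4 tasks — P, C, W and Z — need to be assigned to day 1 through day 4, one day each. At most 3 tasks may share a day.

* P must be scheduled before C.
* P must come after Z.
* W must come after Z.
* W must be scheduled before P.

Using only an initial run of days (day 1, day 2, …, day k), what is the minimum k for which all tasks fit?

The precedence chain requires at least 4 distinct days.
With at most 3 per day and 4 tasks, at least 2 days are needed.
4 works (last occupied day: day 4): for example P in day 3; W in day 2; C in day 4; Z in day 1.

4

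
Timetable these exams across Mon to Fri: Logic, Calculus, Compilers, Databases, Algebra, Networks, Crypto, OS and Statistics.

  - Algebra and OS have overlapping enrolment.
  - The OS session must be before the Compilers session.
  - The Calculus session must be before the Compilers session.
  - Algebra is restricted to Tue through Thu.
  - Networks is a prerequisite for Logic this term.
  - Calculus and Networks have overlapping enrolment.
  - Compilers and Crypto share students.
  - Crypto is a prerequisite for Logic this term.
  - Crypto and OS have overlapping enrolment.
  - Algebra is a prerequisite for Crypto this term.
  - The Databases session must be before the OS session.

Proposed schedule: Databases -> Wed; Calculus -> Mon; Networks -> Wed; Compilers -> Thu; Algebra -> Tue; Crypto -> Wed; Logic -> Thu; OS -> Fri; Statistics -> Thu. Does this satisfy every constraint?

The Calculus session must be before the Compilers session — holds.
Crypto is a prerequisite for Logic this term — holds.
Crypto and OS have overlapping enrolment — holds.
Compilers and Crypto share students — holds.
The OS session must be before the Compilers session — violated.
The Databases session must be before the OS session — holds.
Algebra and OS have overlapping enrolment — holds.
Calculus and Networks have overlapping enrolment — holds.
Algebra is restricted to Tue through Thu — holds.
Algebra is a prerequisite for Crypto this term — holds.
Networks is a prerequisite for Logic this term — holds.

No — it violates: The OS session must be before the Compilers session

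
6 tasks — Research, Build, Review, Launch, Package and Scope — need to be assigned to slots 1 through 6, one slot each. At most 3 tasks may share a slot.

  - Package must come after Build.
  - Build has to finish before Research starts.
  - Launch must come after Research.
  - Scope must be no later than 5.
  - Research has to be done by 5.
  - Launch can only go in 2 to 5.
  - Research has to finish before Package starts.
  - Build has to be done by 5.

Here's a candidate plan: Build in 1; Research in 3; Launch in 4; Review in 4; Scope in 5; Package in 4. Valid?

Yes, all constraints hold

Launch must come after Research — holds.
Research has to be done by 5 — holds.
Launch can only go in 2 to 5 — holds.
Build has to finish before Research starts — holds.
Build has to be done by 5 — holds.
Research has to finish before Package starts — holds.
Scope must be no later than 5 — holds.
Package must come after Build — holds.
At most 3 tasks may share a slot — holds.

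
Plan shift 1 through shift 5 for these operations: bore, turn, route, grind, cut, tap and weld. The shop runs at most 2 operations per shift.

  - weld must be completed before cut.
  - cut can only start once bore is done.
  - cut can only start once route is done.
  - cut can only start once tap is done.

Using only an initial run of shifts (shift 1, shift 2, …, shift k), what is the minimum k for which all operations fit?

4

The precedence chain requires at least 2 distinct shifts.
With at most 2 per shift and 7 operations, at least 4 shifts are needed.
4 works (last occupied shift: shift 4): for example tap in shift 2; grind in shift 4; route in shift 1; cut in shift 3; bore in shift 1; turn in shift 3; weld in shift 2.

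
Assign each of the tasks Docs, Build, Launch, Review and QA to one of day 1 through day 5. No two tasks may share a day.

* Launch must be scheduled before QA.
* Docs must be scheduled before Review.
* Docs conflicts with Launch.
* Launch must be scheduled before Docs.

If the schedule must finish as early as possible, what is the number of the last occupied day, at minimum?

The precedence chain requires at least 3 distinct days.
With at most 1 per day and 5 tasks, at least 5 days are needed.
5 works (last occupied day: day 5): for example Build=day 5; Review=day 3; Launch=day 1; Docs=day 2; QA=day 4.

day 5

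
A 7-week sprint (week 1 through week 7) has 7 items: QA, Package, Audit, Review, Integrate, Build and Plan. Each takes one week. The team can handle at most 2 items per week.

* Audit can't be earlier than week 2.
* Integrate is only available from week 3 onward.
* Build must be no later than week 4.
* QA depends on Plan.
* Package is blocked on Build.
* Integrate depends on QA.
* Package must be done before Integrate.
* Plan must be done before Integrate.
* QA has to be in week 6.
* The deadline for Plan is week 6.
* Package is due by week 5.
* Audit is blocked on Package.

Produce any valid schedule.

Audit -> week 3, Integrate -> week 7, Review -> week 2, QA -> week 6, Plan -> week 1, Build -> week 1, Package -> week 2

Checking: QA(week 6) before Integrate(week 7); Build(week 1) before Package(week 2); Package(week 2) before Audit(week 3); Package(week 2) before Integrate(week 7); Plan(week 1) before QA(week 6); Plan(week 1) before Integrate(week 7); Audit=week 3 in [week 2,week 7]; Plan=week 1 in [week 1,week 6]; QA=week 6 in [week 6,week 6]; Integrate=week 7 in [week 3,week 7]; Package=week 2 in [week 1,week 5]; Build=week 1 in [week 1,week 4]; max 2 per week (cap 2).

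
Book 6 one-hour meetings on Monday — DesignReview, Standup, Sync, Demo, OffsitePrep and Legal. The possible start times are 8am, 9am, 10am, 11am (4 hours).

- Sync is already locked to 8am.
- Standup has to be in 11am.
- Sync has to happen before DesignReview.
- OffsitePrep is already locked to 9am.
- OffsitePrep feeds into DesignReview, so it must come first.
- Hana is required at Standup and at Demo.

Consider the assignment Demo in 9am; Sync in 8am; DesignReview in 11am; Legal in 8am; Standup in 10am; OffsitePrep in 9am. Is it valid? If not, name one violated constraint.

OffsitePrep feeds into DesignReview, so it must come first — holds.
OffsitePrep is already locked to 9am — holds.
Sync is already locked to 8am — holds.
Standup has to be in 11am — violated.
Hana is required at Standup and at Demo — holds.
Sync has to happen before DesignReview — holds.

No. Standup has to be in 11am is not satisfied.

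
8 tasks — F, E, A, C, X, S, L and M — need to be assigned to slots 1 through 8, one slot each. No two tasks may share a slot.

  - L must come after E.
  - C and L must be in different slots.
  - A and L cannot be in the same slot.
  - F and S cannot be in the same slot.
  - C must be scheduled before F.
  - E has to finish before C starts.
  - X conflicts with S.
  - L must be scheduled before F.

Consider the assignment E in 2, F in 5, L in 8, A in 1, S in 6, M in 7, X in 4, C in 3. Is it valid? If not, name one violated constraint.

No. L must be scheduled before F is not satisfied.

L must be scheduled before F — violated.
C must be scheduled before F — holds.
E has to finish before C starts — holds.
X conflicts with S — holds.
No two tasks may share a slot — holds.
L must come after E — holds.
C and L must be in different slots — holds.
A and L cannot be in the same slot — holds.
F and S cannot be in the same slot — holds.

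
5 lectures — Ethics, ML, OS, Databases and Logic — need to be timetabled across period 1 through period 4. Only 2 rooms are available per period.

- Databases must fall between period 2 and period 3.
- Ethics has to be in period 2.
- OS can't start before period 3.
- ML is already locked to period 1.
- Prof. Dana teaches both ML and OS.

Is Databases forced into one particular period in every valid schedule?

No

Databases can be period 2 (e.g. Logic -> period 1; Databases -> period 2; ML -> period 1; OS -> period 3; Ethics -> period 2) or period 3 (e.g. Ethics -> period 2; Databases -> period 3; OS -> period 3; Logic -> period 1; ML -> period 1).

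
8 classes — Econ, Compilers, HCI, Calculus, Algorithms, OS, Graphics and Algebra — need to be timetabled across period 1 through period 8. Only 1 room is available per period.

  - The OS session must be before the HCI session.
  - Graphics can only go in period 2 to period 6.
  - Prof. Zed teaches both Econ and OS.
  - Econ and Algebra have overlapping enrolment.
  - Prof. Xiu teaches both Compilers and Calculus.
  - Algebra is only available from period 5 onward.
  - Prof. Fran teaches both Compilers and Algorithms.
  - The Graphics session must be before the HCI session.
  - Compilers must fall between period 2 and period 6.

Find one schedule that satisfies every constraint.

Algorithms=period 8, Compilers=period 3, Graphics=period 2, OS=period 1, Calculus=period 7, HCI=period 4, Econ=period 6, Algebra=period 5

Checking: Graphics(period 2) before HCI(period 4); OS(period 1) before HCI(period 4); Compilers(period 3) != Algorithms(period 8); Econ(period 6) != OS(period 1); Econ(period 6) != Algebra(period 5); Compilers(period 3) != Calculus(period 7); Graphics=period 2 in [period 2,period 6]; Algebra=period 5 in [period 5,period 8]; Compilers=period 3 in [period 2,period 6]; max 1 per period (cap 1).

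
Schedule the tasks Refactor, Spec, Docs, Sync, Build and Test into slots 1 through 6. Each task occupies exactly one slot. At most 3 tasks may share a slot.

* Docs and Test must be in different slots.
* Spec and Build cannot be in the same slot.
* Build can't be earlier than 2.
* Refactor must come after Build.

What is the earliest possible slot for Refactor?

3

Precedence pushes Refactor to at least 3.
Refactor at 3 is achievable: Docs in 1, Spec in 1, Build in 2, Sync in 1, Test in 2, Refactor in 3.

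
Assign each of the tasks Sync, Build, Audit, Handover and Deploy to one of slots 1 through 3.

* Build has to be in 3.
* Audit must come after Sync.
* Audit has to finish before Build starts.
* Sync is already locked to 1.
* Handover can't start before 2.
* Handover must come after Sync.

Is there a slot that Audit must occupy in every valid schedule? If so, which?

Sync is fixed at 1 and must come before Audit, so Audit is at least 2.
Build is fixed at 3 and must come after Audit, so Audit is at most 2.
So Audit must be 2.

2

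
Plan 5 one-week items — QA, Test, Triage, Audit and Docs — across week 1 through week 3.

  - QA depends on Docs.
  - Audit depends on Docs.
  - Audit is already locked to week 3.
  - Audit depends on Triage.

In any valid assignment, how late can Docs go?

Downstream work caps Docs at week 2.
Docs at week 2 is achievable: Triage=week 1; QA=week 3; Audit=week 3; Docs=week 2; Test=week 1.

week 2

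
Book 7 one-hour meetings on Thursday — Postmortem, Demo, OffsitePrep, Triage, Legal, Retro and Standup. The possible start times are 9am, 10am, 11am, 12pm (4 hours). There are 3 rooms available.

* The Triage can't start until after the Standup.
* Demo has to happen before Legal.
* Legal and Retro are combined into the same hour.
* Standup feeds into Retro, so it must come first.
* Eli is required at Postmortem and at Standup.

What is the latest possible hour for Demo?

11am

Downstream work caps Demo at 11am.
Demo at 11am is achievable: Standup -> 9am; OffsitePrep -> 9am; Legal -> 12pm; Demo -> 11am; Triage -> 10am; Retro -> 12pm; Postmortem -> 10am.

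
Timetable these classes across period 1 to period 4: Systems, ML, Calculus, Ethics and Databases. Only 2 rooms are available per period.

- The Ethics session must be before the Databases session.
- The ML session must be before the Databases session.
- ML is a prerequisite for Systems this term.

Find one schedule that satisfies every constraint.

Databases=period 2; Calculus=period 3; Systems=period 2; Ethics=period 1; ML=period 1

Checking: ML(period 1) before Systems(period 2); Ethics(period 1) before Databases(period 2); ML(period 1) before Databases(period 2); max 2 per period (cap 2).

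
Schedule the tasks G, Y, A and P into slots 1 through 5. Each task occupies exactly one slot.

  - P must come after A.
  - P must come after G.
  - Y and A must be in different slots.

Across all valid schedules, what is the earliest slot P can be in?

Precedence pushes P to at least 2.
P at 2 is achievable: G -> 1, P -> 2, Y -> 2, A -> 1.

2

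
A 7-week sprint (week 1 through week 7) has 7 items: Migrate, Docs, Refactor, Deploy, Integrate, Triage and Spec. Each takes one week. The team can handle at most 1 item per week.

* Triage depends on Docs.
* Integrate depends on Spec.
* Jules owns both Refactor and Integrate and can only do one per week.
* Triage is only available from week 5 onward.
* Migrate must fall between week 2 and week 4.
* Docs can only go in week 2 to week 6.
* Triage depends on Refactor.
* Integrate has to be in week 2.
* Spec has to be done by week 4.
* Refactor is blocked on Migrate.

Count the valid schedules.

13

Splitting on Migrate: it can be week 3 (8), week 4 (5). Listing each branch's schedules as (Docs, Refactor, Deploy, Integrate, Triage, Spec) by week number:
Migrate=week 3: (4,5,6,2,7,1) (4,5,7,2,6,1) (4,6,5,2,7,1) (5,4,6,2,7,1) (5,4,7,2,6,1) (5,6,4,2,7,1) (6,4,5,2,7,1) (6,5,4,2,7,1) — 8.
Migrate=week 4: (3,5,6,2,7,1) (3,5,7,2,6,1) (3,6,5,2,7,1) (5,6,3,2,7,1) (6,5,3,2,7,1) — 5.
Summing: 8 + 5 = 13.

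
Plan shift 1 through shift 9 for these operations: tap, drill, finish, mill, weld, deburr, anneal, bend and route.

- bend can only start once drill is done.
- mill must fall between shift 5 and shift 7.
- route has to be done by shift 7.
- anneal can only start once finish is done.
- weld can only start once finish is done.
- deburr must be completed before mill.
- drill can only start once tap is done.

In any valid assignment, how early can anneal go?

shift 2

Precedence pushes anneal to at least shift 2.
anneal at shift 2 is achievable: drill -> shift 2, route -> shift 1, anneal -> shift 2, deburr -> shift 1, tap -> shift 1, finish -> shift 1, bend -> shift 3, weld -> shift 2, mill -> shift 5.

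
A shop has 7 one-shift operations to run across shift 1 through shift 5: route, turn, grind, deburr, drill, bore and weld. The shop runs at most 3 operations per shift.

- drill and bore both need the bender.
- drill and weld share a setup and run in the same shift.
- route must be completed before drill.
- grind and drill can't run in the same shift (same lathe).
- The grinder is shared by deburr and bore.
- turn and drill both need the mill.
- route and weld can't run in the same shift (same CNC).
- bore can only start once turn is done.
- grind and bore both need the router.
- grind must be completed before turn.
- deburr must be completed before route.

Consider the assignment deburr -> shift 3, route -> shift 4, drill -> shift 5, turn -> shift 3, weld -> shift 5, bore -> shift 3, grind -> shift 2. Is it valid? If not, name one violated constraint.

No — it violates: The grinder is shared by deburr and bore

deburr must be completed before route — holds.
bore can only start once turn is done — violated.
drill and bore both need the bender — holds.
The grinder is shared by deburr and bore — violated.
The shop runs at most 3 operations per shift — holds.
grind must be completed before turn — holds.
drill and weld share a setup and run in the same shift — holds.
route and weld can't run in the same shift (same CNC) — holds.
grind and drill can't run in the same shift (same lathe) — holds.
grind and bore both need the router — holds.
turn and drill both need the mill — holds.
route must be completed before drill — holds.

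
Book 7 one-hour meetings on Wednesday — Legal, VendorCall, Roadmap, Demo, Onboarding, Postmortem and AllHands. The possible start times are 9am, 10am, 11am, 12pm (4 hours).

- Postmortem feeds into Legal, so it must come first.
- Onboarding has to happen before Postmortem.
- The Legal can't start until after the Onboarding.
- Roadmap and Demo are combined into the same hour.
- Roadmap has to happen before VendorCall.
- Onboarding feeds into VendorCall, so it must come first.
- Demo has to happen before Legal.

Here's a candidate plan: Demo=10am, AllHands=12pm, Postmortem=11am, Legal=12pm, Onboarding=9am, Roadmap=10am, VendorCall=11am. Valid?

Yes

Onboarding has to happen before Postmortem — holds.
Roadmap has to happen before VendorCall — holds.
The Legal can't start until after the Onboarding — holds.
Roadmap and Demo are combined into the same hour — holds.
Onboarding feeds into VendorCall, so it must come first — holds.
Demo has to happen before Legal — holds.
Postmortem feeds into Legal, so it must come first — holds.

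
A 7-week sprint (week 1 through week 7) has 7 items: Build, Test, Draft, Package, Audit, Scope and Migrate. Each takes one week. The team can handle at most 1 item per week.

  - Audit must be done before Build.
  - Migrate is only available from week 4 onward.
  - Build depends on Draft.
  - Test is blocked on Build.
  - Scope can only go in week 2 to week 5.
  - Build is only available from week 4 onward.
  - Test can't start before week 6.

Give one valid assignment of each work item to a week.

Build -> week 4, Audit -> week 3, Scope -> week 2, Package -> week 7, Test -> week 6, Migrate -> week 5, Draft -> week 1

Checking: Draft(week 1) before Build(week 4); Audit(week 3) before Build(week 4); Build(week 4) before Test(week 6); Scope=week 2 in [week 2,week 5]; Test=week 6 in [week 6,week 7]; Build=week 4 in [week 4,week 7]; Migrate=week 5 in [week 4,week 7]; max 1 per week (cap 1).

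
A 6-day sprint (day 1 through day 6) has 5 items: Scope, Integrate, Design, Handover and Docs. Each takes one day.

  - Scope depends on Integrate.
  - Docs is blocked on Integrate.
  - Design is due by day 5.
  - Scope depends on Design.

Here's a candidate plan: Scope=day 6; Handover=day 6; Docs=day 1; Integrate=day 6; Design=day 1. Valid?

No — it violates: Docs is blocked on Integrate

Scope depends on Design — holds.
Docs is blocked on Integrate — violated.
Scope depends on Integrate — violated.
Design is due by day 5 — holds.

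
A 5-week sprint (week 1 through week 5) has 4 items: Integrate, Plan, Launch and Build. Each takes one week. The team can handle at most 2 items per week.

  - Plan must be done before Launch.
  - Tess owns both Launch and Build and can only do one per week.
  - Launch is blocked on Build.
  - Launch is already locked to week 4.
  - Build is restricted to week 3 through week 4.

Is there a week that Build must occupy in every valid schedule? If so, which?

Build's window is week 3–week 4.
Launch is fixed at week 4, and Build can't share a week with Launch.
So Build must be week 3.

week 3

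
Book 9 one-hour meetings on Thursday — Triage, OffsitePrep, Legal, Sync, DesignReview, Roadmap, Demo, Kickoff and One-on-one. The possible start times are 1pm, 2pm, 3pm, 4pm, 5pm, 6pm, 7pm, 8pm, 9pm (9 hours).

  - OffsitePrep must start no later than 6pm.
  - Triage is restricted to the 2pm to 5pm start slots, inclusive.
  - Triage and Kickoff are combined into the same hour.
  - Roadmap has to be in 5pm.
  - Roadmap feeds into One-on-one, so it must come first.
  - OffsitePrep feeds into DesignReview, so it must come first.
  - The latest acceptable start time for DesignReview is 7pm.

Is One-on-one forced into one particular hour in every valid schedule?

No

One-on-one can be 6pm (e.g. Sync -> 1pm; Roadmap -> 5pm; Demo -> 1pm; Triage -> 2pm; Legal -> 1pm; Kickoff -> 2pm; One-on-one -> 6pm; OffsitePrep -> 1pm; DesignReview -> 2pm) or 7pm (e.g. DesignReview -> 2pm; Roadmap -> 5pm; Triage -> 2pm; Sync -> 1pm; One-on-one -> 7pm; Demo -> 1pm; Kickoff -> 2pm; Legal -> 1pm; OffsitePrep -> 1pm).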